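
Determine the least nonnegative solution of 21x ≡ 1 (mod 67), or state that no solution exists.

gcd(67, 21) = 1.
1 divides 1, so solutions exist.
By Bézout, 21×(16) + 67×(-5) = 1.
So 21×(16) ≡ 1 (mod 67); multiply by 1: x ≡ 16 (mod 67).
Smallest nonnegative: x = 16 mod 67 = 16.

16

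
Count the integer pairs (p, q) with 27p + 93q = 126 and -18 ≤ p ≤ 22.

2

gcd(93, 27) = 3.
By Bézout, 27*(7) + 93*(-2) = 3.
Particular solution: (15, -3).
General solution: p = 15 + 31t, q = -3 - 9t for integer t.
-18 ≤ 15 + 31t ≤ 22 gives t ∈ [-1, 0], which is 2 values.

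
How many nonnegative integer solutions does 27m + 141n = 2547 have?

gcd(141, 27) = 3.
By Bézout, 27*(21) + 141*(-4) = 3.
One solution: (16, 15).
General: m = 16 + 47t, n = 15 - 9t.
m ≥ 0 ⇒ t ≥ 0; n ≥ 0 ⇒ t ≤ 1. So t ∈ [0, 1]: 2 solutions.

2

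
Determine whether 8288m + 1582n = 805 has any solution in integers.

no

gcd(8288, 1582):
  8288 = 5*1582 + 378
  1582 = 4*378 + 70
  378 = 5*70 + 28
  70 = 2*28 + 14
  28 = 2*14
so gcd(8288, 1582) = 14.
14 does not divide 805 (remainder 7), so no integer solutions.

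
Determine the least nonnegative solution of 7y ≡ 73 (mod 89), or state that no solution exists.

gcd(89, 7):
  89 = 12·7 + 5
  7 = 1·5 + 2
  5 = 2·2 + 1
  2 = 2·1
so gcd(89, 7) = 1.
1 divides 73, so solutions exist.
Back-substitute for Bézout coefficients:
  1 = 5 - 2·2
  ... = 7·(-38) + 89·(3)
So 7·(-38) ≡ 1 (mod 89); multiply by 73: y ≡ -2774 (mod 89).
Smallest nonnegative: y = -2774 mod 89 = 74.

74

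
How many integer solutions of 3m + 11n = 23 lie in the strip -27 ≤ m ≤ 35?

5

gcd(11, 3) = 1  (11 = 3·3 + 2, 3 = 1·2 + 1, 2 = 2·1).
Back-substituting, 3·(4) + 11·(-1) = 1.
Scale by 23: particular solution (92, -23); reduce m mod 11: (4, 1).
General solution: m = 4 + 11t, n = 1 - 3t for integer t.
-27 ≤ 4 + 11t ≤ 35 gives t ∈ [-2, 2], which is 5 values.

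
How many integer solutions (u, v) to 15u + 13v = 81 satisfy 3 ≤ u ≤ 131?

10

gcd(15, 13):
  15 = 1·13 + 2
  13 = 6·2 + 1
  2 = 2·1
so gcd(15, 13) = 1.
Back-substitute for Bézout coefficients:
  1 = 13 - 6·2
  ... = 15·(-6) + 13·(7)
Scale by 81: particular solution (-486, 567); reduce u mod 13: (8, -3).
General solution: u = 8 + 13t, v = -3 - 15t for integer t.
3 ≤ 8 + 13t ≤ 131 gives t ∈ [0, 9], which is 10 values.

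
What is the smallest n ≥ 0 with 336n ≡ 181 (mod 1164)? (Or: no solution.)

gcd(1164, 336) = 12  (1164 = 3×336 + 156, 336 = 2×156 + 24, 156 = 6×24 + 12, 24 = 2×12).
12 does not divide 181, so the congruence has no solution.

no solution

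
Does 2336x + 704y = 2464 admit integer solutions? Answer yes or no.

gcd(2336, 704) = 32.
32 divides 2464, so integer solutions exist.

yes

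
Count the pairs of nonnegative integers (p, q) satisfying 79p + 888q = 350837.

5

gcd(888, 79) = 1.
By Bézout, 79·(-281) + 888·(25) = 1.
One solution: (563, 345).
General: p = 563 + 888t, q = 345 - 79t.
p ≥ 0 ⇒ t ≥ 0; q ≥ 0 ⇒ t ≤ 4. So t ∈ [0, 4]: 5 solutions.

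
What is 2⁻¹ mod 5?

3

gcd(5, 2) = 1  (5 = 2×2 + 1, 2 = 2×1).
Back-substituting, 2×(-2) + 5×(1) = 1.
So 2×-2 ≡ 1 (mod 5), and -2 mod 5 = 3.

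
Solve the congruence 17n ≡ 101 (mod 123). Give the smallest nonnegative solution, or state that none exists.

100

gcd(123, 17):
  123 = 7*17 + 4
  17 = 4*4 + 1
  4 = 4*1
so gcd(123, 17) = 1.
1 divides 101, so solutions exist.
Back-substitute for Bézout coefficients:
  1 = 17 - 4*4
  ... = 17*(29) + 123*(-4)
So 17*(29) ≡ 1 (mod 123); multiply by 101: n ≡ 2929 (mod 123).
Smallest nonnegative: n = 2929 mod 123 = 100.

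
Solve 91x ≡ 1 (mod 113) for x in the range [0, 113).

gcd(113, 91):
  113 = 1·91 + 22
  91 = 4·22 + 3
  22 = 7·3 + 1
  3 = 3·1
so gcd(113, 91) = 1.
Back-substitute for Bézout coefficients:
  1 = 22 - 7·3
  ... = 91·(-36) + 113·(29)
So 91·-36 ≡ 1 (mod 113), and -36 mod 113 = 77.

77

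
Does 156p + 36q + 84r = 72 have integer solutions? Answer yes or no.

gcd(156, 36):
  156 = 4×36 + 12
  36 = 3×12
so gcd(156, 36) = 12.
gcd(12, 84) = 12.
12 divides 72, so integer solutions exist.

yes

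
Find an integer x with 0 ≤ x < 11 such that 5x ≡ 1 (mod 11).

9

gcd(11, 5):
  11 = 2·5 + 1
  5 = 5·1
so gcd(11, 5) = 1.
Back-substitute for Bézout coefficients:
  1 = 11 - 2·5
  ... = 5·(-2) + 11·(1)
So 5·-2 ≡ 1 (mod 11), and -2 mod 11 = 9.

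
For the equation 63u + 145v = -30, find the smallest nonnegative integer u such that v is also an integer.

110

gcd(145, 63) = 1.
1 divides -30, so solutions exist.
By Bézout, 63*(-23) + 145*(10) = 1.
Scale by -30/1 = -30: (u₀, v₀) = (690, -300).
General solution: u = 690 + 145t, v = -300 - 63t for integer t.
u ≥ 0: smallest is 690 mod 145 = 110 (at t = -4), with v = -48.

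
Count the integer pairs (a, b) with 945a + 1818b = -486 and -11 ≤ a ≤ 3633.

gcd(1818, 945) = 9.
By Bézout, 945·(-25) + 1818·(13) = 9.
Particular solution: (138, -72).
General solution: a = 138 + 202t, b = -72 - 105t for integer t.
-11 ≤ 138 + 202t ≤ 3633 gives t ∈ [0, 17], which is 18 values.

18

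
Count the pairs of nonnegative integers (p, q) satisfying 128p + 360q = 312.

0

gcd(360, 128) = 8  (360 = 2*128 + 104, 128 = 1*104 + 24, 104 = 4*24 + 8, 24 = 3*8).
Back-substituting, 128*(-14) + 360*(5) = 8.
Scale by 39: one solution is (-546, 195). Reduce p mod 45: (39, -13).
General: p = 39 + 45t, q = -13 - 16t.
p ≥ 0 ⇒ t ≥ 0; q ≥ 0 ⇒ t ≤ -1. So t ∈ [0, -1]: 0 solutions.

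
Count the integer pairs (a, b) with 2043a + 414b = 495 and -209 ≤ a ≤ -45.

gcd(2043, 414):
  2043 = 4*414 + 387
  414 = 1*387 + 27
  387 = 14*27 + 9
  27 = 3*9
so gcd(2043, 414) = 9.
Back-substitute for Bézout coefficients:
  9 = 387 - 14*27
  ... = 2043*(15) + 414*(-74)
Scale by 55: particular solution (825, -4070); reduce a mod 46: (43, -211).
General solution: a = 43 + 46t, b = -211 - 227t for integer t.
-209 ≤ 43 + 46t ≤ -45 gives t ∈ [-5, -2], which is 4 values.

4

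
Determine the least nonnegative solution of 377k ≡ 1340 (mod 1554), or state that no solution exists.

gcd(1554, 377) = 1  (1554 = 4*377 + 46, 377 = 8*46 + 9, 46 = 5*9 + 1, 9 = 9*1).
1 divides 1340, so solutions exist.
Back-substituting, 377*(-169) + 1554*(41) = 1.
So 377*(-169) ≡ 1 (mod 1554); multiply by 1340: k ≡ -226460 (mod 1554).
Smallest nonnegative: k = -226460 mod 1554 = 424.

424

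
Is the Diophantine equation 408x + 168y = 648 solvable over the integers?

gcd(408, 168) = 24.
24 divides 648, so integer solutions exist.

yes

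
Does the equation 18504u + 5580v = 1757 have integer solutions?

gcd(18504, 5580):
  18504 = 3*5580 + 1764
  5580 = 3*1764 + 288
  1764 = 6*288 + 36
  288 = 8*36
so gcd(18504, 5580) = 36.
36 does not divide 1757 (remainder 29), so no integer solutions.

no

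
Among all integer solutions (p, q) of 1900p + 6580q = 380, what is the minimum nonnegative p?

66

gcd(6580, 1900):
  6580 = 3·1900 + 880
  1900 = 2·880 + 140
  880 = 6·140 + 40
  140 = 3·40 + 20
  40 = 2·20
so gcd(6580, 1900) = 20.
20 divides 380, so solutions exist.
Back-substitute for Bézout coefficients:
  20 = 140 - 3·40
  ... = 1900·(142) + 6580·(-41)
Scale by 380/20 = 19: (p₀, q₀) = (2698, -779).
General solution: p = 2698 + 329t, q = -779 - 95t for integer t.
p ≥ 0: smallest is 2698 mod 329 = 66 (at t = -8), with q = -19.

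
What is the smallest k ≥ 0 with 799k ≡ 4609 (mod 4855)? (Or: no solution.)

gcd(4855, 799):
  4855 = 6*799 + 61
  799 = 13*61 + 6
  61 = 10*6 + 1
  6 = 6*1
so gcd(4855, 799) = 1.
1 divides 4609, so solutions exist.
Back-substitute for Bézout coefficients:
  1 = 61 - 10*6
  ... = 799*(-796) + 4855*(131)
So 799*(-796) ≡ 1 (mod 4855); multiply by 4609: k ≡ -3668764 (mod 4855).
Smallest nonnegative: k = -3668764 mod 4855 = 1616.

1616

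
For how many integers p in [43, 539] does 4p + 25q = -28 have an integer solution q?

20

gcd(25, 4) = 1.
By Bézout, 4*(-6) + 25*(1) = 1.
Particular solution: (18, -4).
General solution: p = 18 + 25t, q = -4 - 4t for integer t.
43 ≤ 18 + 25t ≤ 539 gives t ∈ [1, 20], which is 20 values.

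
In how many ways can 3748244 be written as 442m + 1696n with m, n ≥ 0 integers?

10

gcd(1696, 442) = 2.
By Bézout, 442×(165) + 1696×(-43) = 2.
One solution: (146, 2172).
General: m = 146 + 848t, n = 2172 - 221t.
m ≥ 0 ⇒ t ≥ 0; n ≥ 0 ⇒ t ≤ 9. So t ∈ [0, 9]: 10 solutions.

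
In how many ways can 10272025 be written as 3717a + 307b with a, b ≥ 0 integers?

9

gcd(3717, 307) = 1.
By Bézout, 3717*(-93) + 307*(1126) = 1.
One solution: (22, 33193).
General: a = 22 + 307t, b = 33193 - 3717t.
a ≥ 0 ⇒ t ≥ 0; b ≥ 0 ⇒ t ≤ 8. So t ∈ [0, 8]: 9 solutions.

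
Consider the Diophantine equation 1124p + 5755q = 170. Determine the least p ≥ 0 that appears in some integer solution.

gcd(5755, 1124):
  5755 = 5*1124 + 135
  1124 = 8*135 + 44
  135 = 3*44 + 3
  44 = 14*3 + 2
  3 = 1*2 + 1
  2 = 2*1
so gcd(5755, 1124) = 1.
1 divides 170, so solutions exist.
Back-substitute for Bézout coefficients:
  1 = 3 - 1*2
  ... = 1124*(-1961) + 5755*(383)
Scale by 170/1 = 170: (p₀, q₀) = (-333370, 65110).
General solution: p = -333370 + 5755t, q = 65110 - 1124t for integer t.
p ≥ 0: smallest is -333370 mod 5755 = 420 (at t = 58), with q = -82.

420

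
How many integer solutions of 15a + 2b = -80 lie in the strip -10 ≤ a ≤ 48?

30

gcd(15, 2):
  15 = 7·2 + 1
  2 = 2·1
so gcd(15, 2) = 1.
Back-substitute for Bézout coefficients:
  1 = 15 - 7·2
  ... = 15·(1) + 2·(-7)
Scale by -80: particular solution (-80, 560); reduce a mod 2: (0, -40).
General solution: a = 0 + 2t, b = -40 - 15t for integer t.
-10 ≤ 0 + 2t ≤ 48 gives t ∈ [-5, 24], which is 30 values.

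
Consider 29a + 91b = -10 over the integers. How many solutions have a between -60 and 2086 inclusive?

gcd(91, 29) = 1.
By Bézout, 29*(22) + 91*(-7) = 1.
Particular solution: (53, -17).
General solution: a = 53 + 91t, b = -17 - 29t for integer t.
-60 ≤ 53 + 91t ≤ 2086 gives t ∈ [-1, 22], which is 24 values.

24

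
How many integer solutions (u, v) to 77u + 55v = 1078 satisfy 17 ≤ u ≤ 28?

2

gcd(77, 55):
  77 = 1·55 + 22
  55 = 2·22 + 11
  22 = 2·11
so gcd(77, 55) = 11.
Back-substitute for Bézout coefficients:
  11 = 55 - 2·22
  ... = 77·(-2) + 55·(3)
Scale by 98: particular solution (-196, 294); reduce u mod 5: (4, 14).
General solution: u = 4 + 5t, v = 14 - 7t for integer t.
17 ≤ 4 + 5t ≤ 28 gives t ∈ [3, 4], which is 2 values.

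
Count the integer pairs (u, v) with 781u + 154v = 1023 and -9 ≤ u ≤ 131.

gcd(781, 154) = 11.
By Bézout, 781*(1) + 154*(-5) = 11.
Particular solution: (9, -39).
General solution: u = 9 + 14t, v = -39 - 71t for integer t.
-9 ≤ 9 + 14t ≤ 131 gives t ∈ [-1, 8], which is 10 values.

10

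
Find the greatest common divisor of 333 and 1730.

1

gcd(1730, 333):
  1730 = 5·333 + 65
  333 = 5·65 + 8
  65 = 8·8 + 1
  8 = 8·1
so gcd(1730, 333) = 1.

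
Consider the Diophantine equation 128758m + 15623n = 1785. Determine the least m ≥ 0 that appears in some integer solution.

609

gcd(128758, 15623):
  128758 = 8*15623 + 3774
  15623 = 4*3774 + 527
  3774 = 7*527 + 85
  527 = 6*85 + 17
  85 = 5*17
so gcd(128758, 15623) = 17.
17 divides 1785, so solutions exist.
Back-substitute for Bézout coefficients:
  17 = 527 - 6*85
  ... = 128758*(-178) + 15623*(1467)
Scale by 1785/17 = 105: (m₀, n₀) = (-18690, 154035).
General solution: m = -18690 + 919t, n = 154035 - 7574t for integer t.
m ≥ 0: smallest is -18690 mod 919 = 609 (at t = 21), with n = -5019.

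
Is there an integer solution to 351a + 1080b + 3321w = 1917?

gcd(1080, 351) = 27.
gcd(27, 3321) = 27.
27 divides 1917, so integer solutions exist.

yes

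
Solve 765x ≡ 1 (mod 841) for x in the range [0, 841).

675

gcd(841, 765) = 1.
By Bézout, 765*(-166) + 841*(151) = 1.
So 765*-166 ≡ 1 (mod 841), and -166 mod 841 = 675.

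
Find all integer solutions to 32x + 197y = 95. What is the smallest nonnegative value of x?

83

gcd(197, 32) = 1.
1 divides 95, so solutions exist.
By Bézout, 32×(-80) + 197×(13) = 1.
Scale by 95/1 = 95: (x₀, y₀) = (-7600, 1235).
General solution: x = -7600 + 197t, y = 1235 - 32t for integer t.
x ≥ 0: smallest is -7600 mod 197 = 83 (at t = 39), with y = -13.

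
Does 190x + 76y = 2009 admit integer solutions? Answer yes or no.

gcd(190, 76):
  190 = 2·76 + 38
  76 = 2·38
so gcd(190, 76) = 38.
38 does not divide 2009 (remainder 33), so no integer solutions.

no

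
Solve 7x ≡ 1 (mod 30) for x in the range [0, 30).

13

gcd(30, 7) = 1  (30 = 4×7 + 2, 7 = 3×2 + 1, 2 = 2×1).
Back-substituting, 7×(13) + 30×(-3) = 1.
So 7×13 ≡ 1 (mod 30), and 13 mod 30 = 13.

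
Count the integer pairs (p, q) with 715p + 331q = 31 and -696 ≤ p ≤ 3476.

13

gcd(715, 331):
  715 = 2·331 + 53
  331 = 6·53 + 13
  53 = 4·13 + 1
  13 = 13·1
so gcd(715, 331) = 1.
Back-substitute for Bézout coefficients:
  1 = 53 - 4·13
  ... = 715·(25) + 331·(-54)
Scale by 31: particular solution (775, -1674); reduce p mod 331: (113, -244).
General solution: p = 113 + 331t, q = -244 - 715t for integer t.
-696 ≤ 113 + 331t ≤ 3476 gives t ∈ [-2, 10], which is 13 values.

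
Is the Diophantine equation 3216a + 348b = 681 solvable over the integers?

no

gcd(3216, 348) = 12  (3216 = 9*348 + 84, 348 = 4*84 + 12, 84 = 7*12).
12 does not divide 681 (remainder 9), so no integer solutions.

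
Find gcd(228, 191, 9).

gcd(228, 191):
  228 = 1×191 + 37
  191 = 5×37 + 6
  37 = 6×6 + 1
  6 = 6×1
so gcd(228, 191) = 1.
gcd(1, 9) = 1.

1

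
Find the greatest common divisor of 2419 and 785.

1

gcd(2419, 785):
  2419 = 3·785 + 64
  785 = 12·64 + 17
  64 = 3·17 + 13
  17 = 1·13 + 4
  13 = 3·4 + 1
  4 = 4·1
so gcd(2419, 785) = 1.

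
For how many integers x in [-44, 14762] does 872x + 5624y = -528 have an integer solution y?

gcd(5624, 872) = 8  (5624 = 6*872 + 392, 872 = 2*392 + 88, 392 = 4*88 + 40, 88 = 2*40 + 8, 40 = 5*8).
Back-substituting, 872*(129) + 5624*(-20) = 8.
Scale by -66: particular solution (-8514, 1320); reduce x mod 703: (625, -97).
General solution: x = 625 + 703t, y = -97 - 109t for integer t.
-44 ≤ 625 + 703t ≤ 14762 gives t ∈ [0, 20], which is 21 values.

21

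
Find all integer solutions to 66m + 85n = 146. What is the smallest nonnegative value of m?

46

gcd(85, 66) = 1.
1 divides 146, so solutions exist.
By Bézout, 66·(-9) + 85·(7) = 1.
Scale by 146/1 = 146: (m₀, n₀) = (-1314, 1022).
General solution: m = -1314 + 85t, n = 1022 - 66t for integer t.
m ≥ 0: smallest is -1314 mod 85 = 46 (at t = 16), with n = -34.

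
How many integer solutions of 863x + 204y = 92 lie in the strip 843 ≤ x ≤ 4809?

20

gcd(863, 204) = 1  (863 = 4·204 + 47, 204 = 4·47 + 16, 47 = 2·16 + 15, 16 = 1·15 + 1, 15 = 15·1).
Back-substituting, 863·(-13) + 204·(55) = 1.
Scale by 92: particular solution (-1196, 5060); reduce x mod 204: (28, -118).
General solution: x = 28 + 204t, y = -118 - 863t for integer t.
843 ≤ 28 + 204t ≤ 4809 gives t ∈ [4, 23], which is 20 values.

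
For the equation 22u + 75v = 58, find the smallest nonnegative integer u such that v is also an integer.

gcd(75, 22):
  75 = 3·22 + 9
  22 = 2·9 + 4
  9 = 2·4 + 1
  4 = 4·1
so gcd(75, 22) = 1.
1 divides 58, so solutions exist.
Back-substitute for Bézout coefficients:
  1 = 9 - 2·4
  ... = 22·(-17) + 75·(5)
Scale by 58/1 = 58: (u₀, v₀) = (-986, 290).
General solution: u = -986 + 75t, v = 290 - 22t for integer t.
u ≥ 0: smallest is -986 mod 75 = 64 (at t = 14), with v = -18.

64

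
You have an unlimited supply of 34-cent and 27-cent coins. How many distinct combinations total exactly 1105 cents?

1

Need nonnegative integers with 34j + 27k = 1105.
gcd(34, 27) = 1, and 34·(4) + 27·(-5) = 1.
So (j₀, k₀) = (4420, -5525); general j = 4420 + 27t, k = -5525 - 34t.
j ≥ 0 ⇒ t ≥ -163; k ≥ 0 ⇒ t ≤ -163. That's 1 value of t.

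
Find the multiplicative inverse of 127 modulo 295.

gcd(295, 127):
  295 = 2·127 + 41
  127 = 3·41 + 4
  41 = 10·4 + 1
  4 = 4·1
so gcd(295, 127) = 1.
Back-substitute for Bézout coefficients:
  1 = 41 - 10·4
  ... = 127·(-72) + 295·(31)
So 127·-72 ≡ 1 (mod 295), and -72 mod 295 = 223.

223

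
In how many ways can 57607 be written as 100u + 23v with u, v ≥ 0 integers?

25

gcd(100, 23):
  100 = 4·23 + 8
  23 = 2·8 + 7
  8 = 1·7 + 1
  7 = 7·1
so gcd(100, 23) = 1.
Back-substitute for Bézout coefficients:
  1 = 8 - 1·7
  ... = 100·(3) + 23·(-13)
Scale by 57607: one solution is (172821, -748891). Reduce u mod 23: (22, 2409).
General: u = 22 + 23t, v = 2409 - 100t.
u ≥ 0 ⇒ t ≥ 0; v ≥ 0 ⇒ t ≤ 24. So t ∈ [0, 24]: 25 solutions.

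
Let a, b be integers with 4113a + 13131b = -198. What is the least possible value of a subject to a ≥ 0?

1095

gcd(13131, 4113):
  13131 = 3×4113 + 792
  4113 = 5×792 + 153
  792 = 5×153 + 27
  153 = 5×27 + 18
  27 = 1×18 + 9
  18 = 2×9
so gcd(13131, 4113) = 9.
9 divides -198, so solutions exist.
Back-substitute for Bézout coefficients:
  9 = 27 - 1×18
  ... = 4113×(-514) + 13131×(161)
Scale by -198/9 = -22: (a₀, b₀) = (11308, -3542).
General solution: a = 11308 + 1459t, b = -3542 - 457t for integer t.
a ≥ 0: smallest is 11308 mod 1459 = 1095 (at t = -7), with b = -343.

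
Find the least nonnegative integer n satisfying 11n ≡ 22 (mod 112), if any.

2

gcd(112, 11):
  112 = 10*11 + 2
  11 = 5*2 + 1
  2 = 2*1
so gcd(112, 11) = 1.
1 divides 22, so solutions exist.
Back-substitute for Bézout coefficients:
  1 = 11 - 5*2
  ... = 11*(51) + 112*(-5)
So 11*(51) ≡ 1 (mod 112); multiply by 22: n ≡ 1122 (mod 112).
Smallest nonnegative: n = 1122 mod 112 = 2.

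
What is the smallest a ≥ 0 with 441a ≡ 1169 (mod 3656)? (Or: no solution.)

641

gcd(3656, 441):
  3656 = 8·441 + 128
  441 = 3·128 + 57
  128 = 2·57 + 14
  57 = 4·14 + 1
  14 = 14·1
so gcd(3656, 441) = 1.
1 divides 1169, so solutions exist.
Back-substitute for Bézout coefficients:
  1 = 57 - 4·14
  ... = 441·(257) + 3656·(-31)
So 441·(257) ≡ 1 (mod 3656); multiply by 1169: a ≡ 300433 (mod 3656).
Smallest nonnegative: a = 300433 mod 3656 = 641.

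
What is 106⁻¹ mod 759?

gcd(759, 106):
  759 = 7×106 + 17
  106 = 6×17 + 4
  17 = 4×4 + 1
  4 = 4×1
so gcd(759, 106) = 1.
Back-substitute for Bézout coefficients:
  1 = 17 - 4×4
  ... = 106×(-179) + 759×(25)
So 106×-179 ≡ 1 (mod 759), and -179 mod 759 = 580.

580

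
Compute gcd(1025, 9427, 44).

1

gcd(9427, 1025):
  9427 = 9×1025 + 202
  1025 = 5×202 + 15
  202 = 13×15 + 7
  15 = 2×7 + 1
  7 = 7×1
so gcd(9427, 1025) = 1.
gcd(1, 44) = 1.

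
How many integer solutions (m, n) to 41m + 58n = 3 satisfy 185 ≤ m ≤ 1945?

gcd(58, 41):
  58 = 1·41 + 17
  41 = 2·17 + 7
  17 = 2·7 + 3
  7 = 2·3 + 1
  3 = 3·1
so gcd(58, 41) = 1.
Back-substitute for Bézout coefficients:
  1 = 7 - 2·3
  ... = 41·(17) + 58·(-12)
Scale by 3: particular solution (51, -36); reduce m mod 58: (51, -36).
General solution: m = 51 + 58t, n = -36 - 41t for integer t.
185 ≤ 51 + 58t ≤ 1945 gives t ∈ [3, 32], which is 30 values.

30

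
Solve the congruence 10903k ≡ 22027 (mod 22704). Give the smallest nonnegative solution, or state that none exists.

8269

gcd(22704, 10903) = 1.
1 divides 22027, so solutions exist.
By Bézout, 10903*(2503) + 22704*(-1202) = 1.
So 10903*(2503) ≡ 1 (mod 22704); multiply by 22027: k ≡ 55133581 (mod 22704).
Smallest nonnegative: k = 55133581 mod 22704 = 8269.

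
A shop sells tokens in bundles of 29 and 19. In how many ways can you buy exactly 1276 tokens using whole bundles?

Need nonnegative integers with 29j + 19k = 1276.
gcd(29, 19) = 1, and 29·(2) + 19·(-3) = 1.
So (j₀, k₀) = (2552, -3828); general j = 2552 + 19t, k = -3828 - 29t.
j ≥ 0 ⇒ t ≥ -134; k ≥ 0 ⇒ t ≤ -132. That's 3 values of t.

3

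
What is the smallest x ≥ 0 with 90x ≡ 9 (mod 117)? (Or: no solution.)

4

gcd(117, 90):
  117 = 1·90 + 27
  90 = 3·27 + 9
  27 = 3·9
so gcd(117, 90) = 9.
9 divides 9, so solutions exist.
Back-substitute for Bézout coefficients:
  9 = 90 - 3·27
  ... = 90·(4) + 117·(-3)
So 90·(4) ≡ 9 (mod 117); multiply by 1: x ≡ 4 (mod 13).
Smallest nonnegative: x = 4 mod 13 = 4.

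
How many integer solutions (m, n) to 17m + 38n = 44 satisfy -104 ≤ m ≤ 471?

gcd(38, 17) = 1  (38 = 2*17 + 4, 17 = 4*4 + 1, 4 = 4*1).
Back-substituting, 17*(9) + 38*(-4) = 1.
Scale by 44: particular solution (396, -176); reduce m mod 38: (16, -6).
General solution: m = 16 + 38t, n = -6 - 17t for integer t.
-104 ≤ 16 + 38t ≤ 471 gives t ∈ [-3, 11], which is 15 values.

15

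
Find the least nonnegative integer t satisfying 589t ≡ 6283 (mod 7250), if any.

1697

gcd(7250, 589):
  7250 = 12*589 + 182
  589 = 3*182 + 43
  182 = 4*43 + 10
  43 = 4*10 + 3
  10 = 3*3 + 1
  3 = 3*1
so gcd(7250, 589) = 1.
1 divides 6283, so solutions exist.
Back-substitute for Bézout coefficients:
  1 = 10 - 3*3
  ... = 589*(-2191) + 7250*(178)
So 589*(-2191) ≡ 1 (mod 7250); multiply by 6283: t ≡ -13766053 (mod 7250).
Smallest nonnegative: t = -13766053 mod 7250 = 1697.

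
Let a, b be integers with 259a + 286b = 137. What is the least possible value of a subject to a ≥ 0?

gcd(286, 259) = 1.
1 divides 137, so solutions exist.
By Bézout, 259*(-53) + 286*(48) = 1.
Scale by 137/1 = 137: (a₀, b₀) = (-7261, 6576).
General solution: a = -7261 + 286t, b = 6576 - 259t for integer t.
a ≥ 0: smallest is -7261 mod 286 = 175 (at t = 26), with b = -158.

175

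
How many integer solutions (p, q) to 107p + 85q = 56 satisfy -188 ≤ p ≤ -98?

gcd(107, 85) = 1  (107 = 1*85 + 22, 85 = 3*22 + 19, 22 = 1*19 + 3, 19 = 6*3 + 1, 3 = 3*1).
Back-substituting, 107*(-27) + 85*(34) = 1.
Scale by 56: particular solution (-1512, 1904); reduce p mod 85: (18, -22).
General solution: p = 18 + 85t, q = -22 - 107t for integer t.
-188 ≤ 18 + 85t ≤ -98 gives t ∈ [-2, -2], which is 1 value.

1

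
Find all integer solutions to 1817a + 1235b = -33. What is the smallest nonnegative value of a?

gcd(1817, 1235):
  1817 = 1*1235 + 582
  1235 = 2*582 + 71
  582 = 8*71 + 14
  71 = 5*14 + 1
  14 = 14*1
so gcd(1817, 1235) = 1.
1 divides -33, so solutions exist.
Back-substitute for Bézout coefficients:
  1 = 71 - 5*14
  ... = 1817*(-87) + 1235*(128)
Scale by -33/1 = -33: (a₀, b₀) = (2871, -4224).
General solution: a = 2871 + 1235t, b = -4224 - 1817t for integer t.
a ≥ 0: smallest is 2871 mod 1235 = 401 (at t = -2), with b = -590.

401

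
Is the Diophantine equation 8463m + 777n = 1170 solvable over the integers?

no

gcd(8463, 777):
  8463 = 10×777 + 693
  777 = 1×693 + 84
  693 = 8×84 + 21
  84 = 4×21
so gcd(8463, 777) = 21.
21 does not divide 1170 (remainder 15), so no integer solutions.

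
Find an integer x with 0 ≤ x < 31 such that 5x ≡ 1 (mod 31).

gcd(31, 5) = 1.
By Bézout, 5*(-6) + 31*(1) = 1.
So 5*-6 ≡ 1 (mod 31), and -6 mod 31 = 25.

25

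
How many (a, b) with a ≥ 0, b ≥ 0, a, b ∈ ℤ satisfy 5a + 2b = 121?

gcd(5, 2) = 1  (5 = 2·2 + 1, 2 = 2·1).
Back-substituting, 5·(1) + 2·(-2) = 1.
Scale by 121: one solution is (121, -242). Reduce a mod 2: (1, 58).
General: a = 1 + 2t, b = 58 - 5t.
a ≥ 0 ⇒ t ≥ 0; b ≥ 0 ⇒ t ≤ 11. So t ∈ [0, 11]: 12 solutions.

12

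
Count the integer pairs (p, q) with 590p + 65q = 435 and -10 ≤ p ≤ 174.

14

gcd(590, 65):
  590 = 9·65 + 5
  65 = 13·5
so gcd(590, 65) = 5.
Back-substitute for Bézout coefficients:
  5 = 590 - 9·65
  ... = 590·(1) + 65·(-9)
Scale by 87: particular solution (87, -783); reduce p mod 13: (9, -75).
General solution: p = 9 + 13t, q = -75 - 118t for integer t.
-10 ≤ 9 + 13t ≤ 174 gives t ∈ [-1, 12], which is 14 values.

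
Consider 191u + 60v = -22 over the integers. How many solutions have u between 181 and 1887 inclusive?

28

gcd(191, 60) = 1  (191 = 3×60 + 11, 60 = 5×11 + 5, 11 = 2×5 + 1, 5 = 5×1).
Back-substituting, 191×(11) + 60×(-35) = 1.
Scale by -22: particular solution (-242, 770); reduce u mod 60: (58, -185).
General solution: u = 58 + 60t, v = -185 - 191t for integer t.
181 ≤ 58 + 60t ≤ 1887 gives t ∈ [3, 30], which is 28 values.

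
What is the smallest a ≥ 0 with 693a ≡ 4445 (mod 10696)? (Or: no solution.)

gcd(10696, 693) = 7.
7 divides 4445, so solutions exist.
By Bézout, 693·(355) + 10696·(-23) = 7.
So 693·(355) ≡ 7 (mod 10696); multiply by 635: a ≡ 225425 (mod 1528).
Smallest nonnegative: a = 225425 mod 1528 = 809.

809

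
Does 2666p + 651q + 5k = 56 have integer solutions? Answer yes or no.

gcd(2666, 651) = 31  (2666 = 4*651 + 62, 651 = 10*62 + 31, 62 = 2*31).
gcd(31, 5) = 1.
1 divides 56, so integer solutions exist.

yes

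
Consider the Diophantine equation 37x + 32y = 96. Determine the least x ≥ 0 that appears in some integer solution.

0

gcd(37, 32) = 1  (37 = 1*32 + 5, 32 = 6*5 + 2, 5 = 2*2 + 1, 2 = 2*1).
1 divides 96, so solutions exist.
Back-substituting, 37*(13) + 32*(-15) = 1.
Scale by 96/1 = 96: (x₀, y₀) = (1248, -1440).
General solution: x = 1248 + 32t, y = -1440 - 37t for integer t.
x ≥ 0: smallest is 1248 mod 32 = 0 (at t = -39), with y = 3.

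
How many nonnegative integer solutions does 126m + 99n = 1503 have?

1

gcd(126, 99) = 9  (126 = 1*99 + 27, 99 = 3*27 + 18, 27 = 1*18 + 9, 18 = 2*9).
Back-substituting, 126*(4) + 99*(-5) = 9.
Scale by 167: one solution is (668, -835). Reduce m mod 11: (8, 5).
General: m = 8 + 11t, n = 5 - 14t.
m ≥ 0 ⇒ t ≥ 0; n ≥ 0 ⇒ t ≤ 0. So t ∈ [0, 0]: 1 solution.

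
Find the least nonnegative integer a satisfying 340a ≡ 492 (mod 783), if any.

gcd(783, 340):
  783 = 2×340 + 103
  340 = 3×103 + 31
  103 = 3×31 + 10
  31 = 3×10 + 1
  10 = 10×1
so gcd(783, 340) = 1.
1 divides 492, so solutions exist.
Back-substitute for Bézout coefficients:
  1 = 31 - 3×10
  ... = 340×(76) + 783×(-33)
So 340×(76) ≡ 1 (mod 783); multiply by 492: a ≡ 37392 (mod 783).
Smallest nonnegative: a = 37392 mod 783 = 591.

591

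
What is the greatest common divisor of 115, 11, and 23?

gcd(115, 11):
  115 = 10×11 + 5
  11 = 2×5 + 1
  5 = 5×1
so gcd(115, 11) = 1.
gcd(1, 23) = 1.

1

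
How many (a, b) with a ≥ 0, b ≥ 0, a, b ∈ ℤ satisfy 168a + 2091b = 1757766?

gcd(2091, 168) = 3.
By Bézout, 168×(-112) + 2091×(9) = 3.
One solution: (680, 786).
General: a = 680 + 697t, b = 786 - 56t.
a ≥ 0 ⇒ t ≥ 0; b ≥ 0 ⇒ t ≤ 14. So t ∈ [0, 14]: 15 solutions.

15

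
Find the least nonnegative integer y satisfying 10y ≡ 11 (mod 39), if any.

gcd(39, 10):
  39 = 3*10 + 9
  10 = 1*9 + 1
  9 = 9*1
so gcd(39, 10) = 1.
1 divides 11, so solutions exist.
Back-substitute for Bézout coefficients:
  1 = 10 - 1*9
  ... = 10*(4) + 39*(-1)
So 10*(4) ≡ 1 (mod 39); multiply by 11: y ≡ 44 (mod 39).
Smallest nonnegative: y = 44 mod 39 = 5.

5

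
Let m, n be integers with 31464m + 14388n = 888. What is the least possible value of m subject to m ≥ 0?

739

gcd(31464, 14388):
  31464 = 2×14388 + 2688
  14388 = 5×2688 + 948
  2688 = 2×948 + 792
  948 = 1×792 + 156
  792 = 5×156 + 12
  156 = 13×12
so gcd(31464, 14388) = 12.
12 divides 888, so solutions exist.
Back-substitute for Bézout coefficients:
  12 = 792 - 5×156
  ... = 31464×(91) + 14388×(-199)
Scale by 888/12 = 74: (m₀, n₀) = (6734, -14726).
General solution: m = 6734 + 1199t, n = -14726 - 2622t for integer t.
m ≥ 0: smallest is 6734 mod 1199 = 739 (at t = -5), with n = -1616.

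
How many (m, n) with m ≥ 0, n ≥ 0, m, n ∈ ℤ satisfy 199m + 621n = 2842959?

gcd(621, 199) = 1  (621 = 3*199 + 24, 199 = 8*24 + 7, 24 = 3*7 + 3, 7 = 2*3 + 1, 3 = 3*1).
Back-substituting, 199*(181) + 621*(-58) = 1.
Scale by 2842959: one solution is (514575579, -164891622). Reduce m mod 621: (75, 4554).
General: m = 75 + 621t, n = 4554 - 199t.
m ≥ 0 ⇒ t ≥ 0; n ≥ 0 ⇒ t ≤ 22. So t ∈ [0, 22]: 23 solutions.

23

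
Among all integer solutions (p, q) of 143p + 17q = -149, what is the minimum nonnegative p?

gcd(143, 17):
  143 = 8×17 + 7
  17 = 2×7 + 3
  7 = 2×3 + 1
  3 = 3×1
so gcd(143, 17) = 1.
1 divides -149, so solutions exist.
Back-substitute for Bézout coefficients:
  1 = 7 - 2×3
  ... = 143×(5) + 17×(-42)
Scale by -149/1 = -149: (p₀, q₀) = (-745, 6258).
General solution: p = -745 + 17t, q = 6258 - 143t for integer t.
p ≥ 0: smallest is -745 mod 17 = 3 (at t = 44), with q = -34.

3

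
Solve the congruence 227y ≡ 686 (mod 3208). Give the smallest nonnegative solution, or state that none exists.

2674

gcd(3208, 227) = 1.
1 divides 686, so solutions exist.
By Bézout, 227·(-749) + 3208·(53) = 1.
So 227·(-749) ≡ 1 (mod 3208); multiply by 686: y ≡ -513814 (mod 3208).
Smallest nonnegative: y = -513814 mod 3208 = 2674.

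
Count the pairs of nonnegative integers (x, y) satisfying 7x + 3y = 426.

gcd(7, 3) = 1.
By Bézout, 7*(1) + 3*(-2) = 1.
One solution: (0, 142).
General: x = 0 + 3t, y = 142 - 7t.
x ≥ 0 ⇒ t ≥ 0; y ≥ 0 ⇒ t ≤ 20. So t ∈ [0, 20]: 21 solutions.

21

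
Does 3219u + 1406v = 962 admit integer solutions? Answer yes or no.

yes

gcd(3219, 1406) = 37.
37 divides 962, so integer solutions exist.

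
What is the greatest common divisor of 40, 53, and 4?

1

gcd(53, 40) = 1  (53 = 1*40 + 13, 40 = 3*13 + 1, 13 = 13*1).
gcd(1, 4) = 1.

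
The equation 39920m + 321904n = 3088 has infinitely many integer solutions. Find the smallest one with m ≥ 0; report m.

gcd(321904, 39920):
  321904 = 8×39920 + 2544
  39920 = 15×2544 + 1760
  2544 = 1×1760 + 784
  1760 = 2×784 + 192
  784 = 4×192 + 16
  192 = 12×16
so gcd(321904, 39920) = 16.
16 divides 3088, so solutions exist.
Back-substitute for Bézout coefficients:
  16 = 784 - 4×192
  ... = 39920×(-1645) + 321904×(204)
Scale by 3088/16 = 193: (m₀, n₀) = (-317485, 39372).
General solution: m = -317485 + 20119t, n = 39372 - 2495t for integer t.
m ≥ 0: smallest is -317485 mod 20119 = 4419 (at t = 16), with n = -548.

4419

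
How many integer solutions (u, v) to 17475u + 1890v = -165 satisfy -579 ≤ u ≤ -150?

4

gcd(17475, 1890):
  17475 = 9·1890 + 465
  1890 = 4·465 + 30
  465 = 15·30 + 15
  30 = 2·15
so gcd(17475, 1890) = 15.
Back-substitute for Bézout coefficients:
  15 = 465 - 15·30
  ... = 17475·(61) + 1890·(-564)
Scale by -11: particular solution (-671, 6204); reduce u mod 126: (85, -786).
General solution: u = 85 + 126t, v = -786 - 1165t for integer t.
-579 ≤ 85 + 126t ≤ -150 gives t ∈ [-5, -2], which is 4 values.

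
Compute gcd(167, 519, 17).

1

gcd(519, 167) = 1  (519 = 3*167 + 18, 167 = 9*18 + 5, 18 = 3*5 + 3, 5 = 1*3 + 2, 3 = 1*2 + 1, 2 = 2*1).
gcd(1, 17) = 1.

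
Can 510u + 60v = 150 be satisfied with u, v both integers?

yes

gcd(510, 60) = 30  (510 = 8·60 + 30, 60 = 2·30).
30 divides 150, so integer solutions exist.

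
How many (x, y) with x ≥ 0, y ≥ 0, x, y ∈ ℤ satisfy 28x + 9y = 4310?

gcd(28, 9) = 1.
By Bézout, 28·(1) + 9·(-3) = 1.
One solution: (8, 454).
General: x = 8 + 9t, y = 454 - 28t.
x ≥ 0 ⇒ t ≥ 0; y ≥ 0 ⇒ t ≤ 16. So t ∈ [0, 16]: 17 solutions.

17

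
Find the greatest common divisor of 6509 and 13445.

1

gcd(13445, 6509):
  13445 = 2·6509 + 427
  6509 = 15·427 + 104
  427 = 4·104 + 11
  104 = 9·11 + 5
  11 = 2·5 + 1
  5 = 5·1
so gcd(13445, 6509) = 1.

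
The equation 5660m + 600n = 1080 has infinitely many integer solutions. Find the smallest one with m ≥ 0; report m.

gcd(5660, 600):
  5660 = 9×600 + 260
  600 = 2×260 + 80
  260 = 3×80 + 20
  80 = 4×20
so gcd(5660, 600) = 20.
20 divides 1080, so solutions exist.
Back-substitute for Bézout coefficients:
  20 = 260 - 3×80
  ... = 5660×(7) + 600×(-66)
Scale by 1080/20 = 54: (m₀, n₀) = (378, -3564).
General solution: m = 378 + 30t, n = -3564 - 283t for integer t.
m ≥ 0: smallest is 378 mod 30 = 18 (at t = -12), with n = -168.

18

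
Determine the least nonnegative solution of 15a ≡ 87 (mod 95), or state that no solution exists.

gcd(95, 15) = 5  (95 = 6×15 + 5, 15 = 3×5).
5 does not divide 87, so the congruence has no solution.

no solution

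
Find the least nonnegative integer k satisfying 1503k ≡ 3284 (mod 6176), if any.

gcd(6176, 1503) = 1.
1 divides 3284, so solutions exist.
By Bézout, 1503*(2975) + 6176*(-724) = 1.
So 1503*(2975) ≡ 1 (mod 6176); multiply by 3284: k ≡ 9769900 (mod 6176).
Smallest nonnegative: k = 9769900 mod 6176 = 5644.

5644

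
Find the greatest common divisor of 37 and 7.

gcd(37, 7):
  37 = 5×7 + 2
  7 = 3×2 + 1
  2 = 2×1
so gcd(37, 7) = 1.

1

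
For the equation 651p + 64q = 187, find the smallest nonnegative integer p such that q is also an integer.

gcd(651, 64) = 1.
1 divides 187, so solutions exist.
By Bézout, 651*(-29) + 64*(295) = 1.
Scale by 187/1 = 187: (p₀, q₀) = (-5423, 55165).
General solution: p = -5423 + 64t, q = 55165 - 651t for integer t.
p ≥ 0: smallest is -5423 mod 64 = 17 (at t = 85), with q = -170.

17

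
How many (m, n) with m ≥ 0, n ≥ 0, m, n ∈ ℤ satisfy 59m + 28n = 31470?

gcd(59, 28) = 1.
By Bézout, 59*(-9) + 28*(19) = 1.
One solution: (18, 1086).
General: m = 18 + 28t, n = 1086 - 59t.
m ≥ 0 ⇒ t ≥ 0; n ≥ 0 ⇒ t ≤ 18. So t ∈ [0, 18]: 19 solutions.

19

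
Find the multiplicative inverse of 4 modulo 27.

7

gcd(27, 4) = 1.
By Bézout, 4×(7) + 27×(-1) = 1.
So 4×7 ≡ 1 (mod 27), and 7 mod 27 = 7.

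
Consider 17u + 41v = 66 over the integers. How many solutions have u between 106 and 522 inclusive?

gcd(41, 17):
  41 = 2*17 + 7
  17 = 2*7 + 3
  7 = 2*3 + 1
  3 = 3*1
so gcd(41, 17) = 1.
Back-substitute for Bézout coefficients:
  1 = 7 - 2*3
  ... = 17*(-12) + 41*(5)
Scale by 66: particular solution (-792, 330); reduce u mod 41: (28, -10).
General solution: u = 28 + 41t, v = -10 - 17t for integer t.
106 ≤ 28 + 41t ≤ 522 gives t ∈ [2, 12], which is 11 values.

11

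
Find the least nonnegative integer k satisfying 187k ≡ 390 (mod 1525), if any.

gcd(1525, 187) = 1  (1525 = 8·187 + 29, 187 = 6·29 + 13, 29 = 2·13 + 3, 13 = 4·3 + 1, 3 = 3·1).
1 divides 390, so solutions exist.
Back-substituting, 187·(473) + 1525·(-58) = 1.
So 187·(473) ≡ 1 (mod 1525); multiply by 390: k ≡ 184470 (mod 1525).
Smallest nonnegative: k = 184470 mod 1525 = 1470.

1470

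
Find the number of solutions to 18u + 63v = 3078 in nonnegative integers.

25

gcd(63, 18):
  63 = 3×18 + 9
  18 = 2×9
so gcd(63, 18) = 9.
Back-substitute for Bézout coefficients:
  9 = 63 - 3×18
  ... = 18×(-3) + 63×(1)
Scale by 342: one solution is (-1026, 342). Reduce u mod 7: (3, 48).
General: u = 3 + 7t, v = 48 - 2t.
u ≥ 0 ⇒ t ≥ 0; v ≥ 0 ⇒ t ≤ 24. So t ∈ [0, 24]: 25 solutions.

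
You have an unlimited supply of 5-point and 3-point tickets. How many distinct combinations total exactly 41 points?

Need nonnegative integers with 5j + 3k = 41.
gcd(5, 3) = 1, and 5·(-1) + 3·(2) = 1.
So (j₀, k₀) = (-41, 82); general j = -41 + 3t, k = 82 - 5t.
j ≥ 0 ⇒ t ≥ 14; k ≥ 0 ⇒ t ≤ 16. That's 3 values of t.

3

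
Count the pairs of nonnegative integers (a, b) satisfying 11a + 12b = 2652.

21

gcd(12, 11) = 1.
By Bézout, 11×(-1) + 12×(1) = 1.
One solution: (0, 221).
General: a = 0 + 12t, b = 221 - 11t.
a ≥ 0 ⇒ t ≥ 0; b ≥ 0 ⇒ t ≤ 20. So t ∈ [0, 20]: 21 solutions.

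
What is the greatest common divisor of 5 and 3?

gcd(5, 3):
  5 = 1×3 + 2
  3 = 1×2 + 1
  2 = 2×1
so gcd(5, 3) = 1.

1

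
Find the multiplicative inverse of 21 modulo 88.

gcd(88, 21):
  88 = 4·21 + 4
  21 = 5·4 + 1
  4 = 4·1
so gcd(88, 21) = 1.
Back-substitute for Bézout coefficients:
  1 = 21 - 5·4
  ... = 21·(21) + 88·(-5)
So 21·21 ≡ 1 (mod 88), and 21 mod 88 = 21.

21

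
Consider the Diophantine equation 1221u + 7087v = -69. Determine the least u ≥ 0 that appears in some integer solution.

1985

gcd(7087, 1221):
  7087 = 5·1221 + 982
  1221 = 1·982 + 239
  982 = 4·239 + 26
  239 = 9·26 + 5
  26 = 5·5 + 1
  5 = 5·1
so gcd(7087, 1221) = 1.
1 divides -69, so solutions exist.
Back-substitute for Bézout coefficients:
  1 = 26 - 5·5
  ... = 1221·(-1364) + 7087·(235)
Scale by -69/1 = -69: (u₀, v₀) = (94116, -16215).
General solution: u = 94116 + 7087t, v = -16215 - 1221t for integer t.
u ≥ 0: smallest is 94116 mod 7087 = 1985 (at t = -13), with v = -342.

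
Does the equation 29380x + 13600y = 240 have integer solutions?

yes

gcd(29380, 13600) = 20  (29380 = 2·13600 + 2180, 13600 = 6·2180 + 520, 2180 = 4·520 + 100, 520 = 5·100 + 20, 100 = 5·20).
20 divides 240, so integer solutions exist.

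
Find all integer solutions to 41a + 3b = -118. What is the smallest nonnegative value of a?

1

gcd(41, 3) = 1  (41 = 13·3 + 2, 3 = 1·2 + 1, 2 = 2·1).
1 divides -118, so solutions exist.
Back-substituting, 41·(-1) + 3·(14) = 1.
Scale by -118/1 = -118: (a₀, b₀) = (118, -1652).
General solution: a = 118 + 3t, b = -1652 - 41t for integer t.
a ≥ 0: smallest is 118 mod 3 = 1 (at t = -39), with b = -53.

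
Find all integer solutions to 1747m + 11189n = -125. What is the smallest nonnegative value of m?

4464

gcd(11189, 1747) = 1  (11189 = 6×1747 + 707, 1747 = 2×707 + 333, 707 = 2×333 + 41, 333 = 8×41 + 5, 41 = 8×5 + 1, 5 = 5×1).
1 divides -125, so solutions exist.
Back-substituting, 1747×(-2184) + 11189×(341) = 1.
Scale by -125/1 = -125: (m₀, n₀) = (273000, -42625).
General solution: m = 273000 + 11189t, n = -42625 - 1747t for integer t.
m ≥ 0: smallest is 273000 mod 11189 = 4464 (at t = -24), with n = -697.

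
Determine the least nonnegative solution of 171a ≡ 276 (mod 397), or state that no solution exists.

322

gcd(397, 171) = 1.
1 divides 276, so solutions exist.
By Bézout, 171*(-65) + 397*(28) = 1.
So 171*(-65) ≡ 1 (mod 397); multiply by 276: a ≡ -17940 (mod 397).
Smallest nonnegative: a = -17940 mod 397 = 322.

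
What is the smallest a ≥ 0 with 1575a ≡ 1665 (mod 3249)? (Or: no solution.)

gcd(3249, 1575) = 9  (3249 = 2·1575 + 99, 1575 = 15·99 + 90, 99 = 1·90 + 9, 90 = 10·9).
9 divides 1665, so solutions exist.
Back-substituting, 1575·(-33) + 3249·(16) = 9.
So 1575·(-33) ≡ 9 (mod 3249); multiply by 185: a ≡ -6105 (mod 361).
Smallest nonnegative: a = -6105 mod 361 = 32.

32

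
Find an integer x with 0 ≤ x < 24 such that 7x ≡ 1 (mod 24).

gcd(24, 7) = 1  (24 = 3·7 + 3, 7 = 2·3 + 1, 3 = 3·1).
Back-substituting, 7·(7) + 24·(-2) = 1.
So 7·7 ≡ 1 (mod 24), and 7 mod 24 = 7.

7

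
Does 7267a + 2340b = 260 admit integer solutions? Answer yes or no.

yes

gcd(7267, 2340) = 13.
13 divides 260, so integer solutions exist.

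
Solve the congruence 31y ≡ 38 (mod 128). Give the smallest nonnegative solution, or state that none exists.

gcd(128, 31) = 1  (128 = 4·31 + 4, 31 = 7·4 + 3, 4 = 1·3 + 1, 3 = 3·1).
1 divides 38, so solutions exist.
Back-substituting, 31·(-33) + 128·(8) = 1.
So 31·(-33) ≡ 1 (mod 128); multiply by 38: y ≡ -1254 (mod 128).
Smallest nonnegative: y = -1254 mod 128 = 26.

26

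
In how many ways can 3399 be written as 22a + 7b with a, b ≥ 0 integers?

gcd(22, 7):
  22 = 3×7 + 1
  7 = 7×1
so gcd(22, 7) = 1.
Back-substitute for Bézout coefficients:
  1 = 22 - 3×7
  ... = 22×(1) + 7×(-3)
Scale by 3399: one solution is (3399, -10197). Reduce a mod 7: (4, 473).
General: a = 4 + 7t, b = 473 - 22t.
a ≥ 0 ⇒ t ≥ 0; b ≥ 0 ⇒ t ≤ 21. So t ∈ [0, 21]: 22 solutions.

22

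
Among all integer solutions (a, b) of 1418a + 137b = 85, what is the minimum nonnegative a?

gcd(1418, 137) = 1.
1 divides 85, so solutions exist.
By Bézout, 1418*(20) + 137*(-207) = 1.
Scale by 85/1 = 85: (a₀, b₀) = (1700, -17595).
General solution: a = 1700 + 137t, b = -17595 - 1418t for integer t.
a ≥ 0: smallest is 1700 mod 137 = 56 (at t = -12), with b = -579.

56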